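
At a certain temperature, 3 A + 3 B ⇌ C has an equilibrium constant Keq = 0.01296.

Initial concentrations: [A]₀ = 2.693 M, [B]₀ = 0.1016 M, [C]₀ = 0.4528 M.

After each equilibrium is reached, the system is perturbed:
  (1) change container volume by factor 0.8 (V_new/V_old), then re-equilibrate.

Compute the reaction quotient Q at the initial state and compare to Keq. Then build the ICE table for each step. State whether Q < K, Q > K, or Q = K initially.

Q₀ = 22.11; Q > K (proceeds reverse)

Q₀ = 22.11 vs Keq = 0.01296 ⇒ Q>K, reverse
Step 1:
                    A           B           C
  Initial       2.693      0.1016      0.4528
  Change       0.6721      0.6721      -0.224
  Equil         3.365      0.7737      0.2288
  solve Keq expr → x = -0.224; check Q = 0.01296
Then change container volume by factor 0.8 (V_new/V_old).
Step 2:
                    A           B           C
  Initial       4.206      0.9672      0.2859
  Change      -0.2115     -0.2115     0.07052
  Equil         3.995      0.7556      0.3565
  solve Keq expr → x = 0.07052; check Q = 0.01296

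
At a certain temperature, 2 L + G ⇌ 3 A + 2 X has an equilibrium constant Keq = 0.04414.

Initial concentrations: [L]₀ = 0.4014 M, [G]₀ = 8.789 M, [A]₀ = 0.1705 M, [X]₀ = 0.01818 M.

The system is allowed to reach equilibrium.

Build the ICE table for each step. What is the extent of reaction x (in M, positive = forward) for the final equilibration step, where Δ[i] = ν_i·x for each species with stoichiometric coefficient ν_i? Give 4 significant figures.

x = 0.12 M

Q₀ = 1.1568e-06 vs Keq = 0.04414 ⇒ Q<K, forward
Step 1:
                   L          G          A          X
  init        0.4014      8.789     0.1705    0.01818
  Δ          -0.2401      -0.12     0.3601     0.2401
  eq          0.1613      8.669     0.5306     0.2582
  solve Keq expr → x = 0.12; check Q = 0.04414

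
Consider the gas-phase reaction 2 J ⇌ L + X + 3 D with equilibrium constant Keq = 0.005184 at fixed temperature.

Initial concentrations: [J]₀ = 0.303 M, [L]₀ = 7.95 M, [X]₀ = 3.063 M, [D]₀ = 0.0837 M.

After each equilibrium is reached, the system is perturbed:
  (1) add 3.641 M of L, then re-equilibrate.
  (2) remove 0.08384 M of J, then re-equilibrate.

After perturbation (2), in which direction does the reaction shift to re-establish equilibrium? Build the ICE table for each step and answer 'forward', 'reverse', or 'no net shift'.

Direction: reverse

Q₀ = 0.1555 vs Keq = 0.005184 ⇒ Q>K, reverse
Step 1:
                    J           L           X           D
  I             0.303        7.95       3.063      0.0837
  C           0.03638    -0.01819    -0.01819    -0.05457
  E            0.3394       7.932       3.045     0.02913
  solve Keq expr → x = -0.01819; check Q = 0.005184
Then add 3.641 M of L.
Step 2:
                    J           L           X           D
  I            0.3394       11.57       3.045     0.02913
  C          0.002221    -0.00111    -0.00111   -0.003331
  E            0.3416       11.57       3.044      0.0258
  solve Keq expr → x = -0.00111; check Q = 0.005184
Then remove 0.08384 M of J.
Step 3:
                    J           L           X           D
  I            0.2578       11.57       3.044      0.0258
  C          0.002837   -0.001418   -0.001418   -0.004255
  E            0.2606       11.57       3.042     0.02155
  solve Keq expr → x = -0.001418; check Q = 0.005184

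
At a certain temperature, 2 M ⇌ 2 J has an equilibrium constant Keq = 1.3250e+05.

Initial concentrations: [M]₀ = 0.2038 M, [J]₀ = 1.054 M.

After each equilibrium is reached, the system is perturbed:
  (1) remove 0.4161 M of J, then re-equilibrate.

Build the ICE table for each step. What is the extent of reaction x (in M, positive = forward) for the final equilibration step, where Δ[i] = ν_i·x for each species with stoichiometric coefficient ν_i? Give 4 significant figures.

Q₀ = 26.75 vs Keq = 1.3250e+05 ⇒ Q<K, forward
Step 1:
                  M         J
  Initial    0.2038     1.054
  Change    -0.2004    0.2004
  Equil    0.003446     1.254
  solve Keq expr → x = 0.1002; check Q = 1.3250e+05
Then remove 0.4161 M of J.
Step 2:
                  M         J
  Initial  0.003446    0.8383
  Change   -0.00114   0.00114
  Equil    0.002306    0.8394
  solve Keq expr → x = 5.6999e-04; check Q = 1.3250e+05

x = 5.6999e-04 M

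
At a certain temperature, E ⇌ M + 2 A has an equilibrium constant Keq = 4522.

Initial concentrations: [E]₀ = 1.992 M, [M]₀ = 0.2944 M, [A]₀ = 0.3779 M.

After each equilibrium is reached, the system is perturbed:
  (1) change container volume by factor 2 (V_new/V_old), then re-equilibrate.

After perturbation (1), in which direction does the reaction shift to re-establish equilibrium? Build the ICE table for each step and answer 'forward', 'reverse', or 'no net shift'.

Q₀ = 0.02111 vs Keq = 4522 ⇒ Q<K, forward
Step 1:
                   E          M          A
  Initial      1.992     0.2944     0.3779
  Change      -1.983      1.983      3.965
  Equil     0.009497      2.277      4.343
  solve Keq expr → x = 1.983; check Q = 4522
Then change container volume by factor 2 (V_new/V_old).
Step 2:
                   E          M          A
  Initial   0.004748      1.138      2.171
  Change    -0.00355    0.00355     0.0071
  Equil     0.001199      1.142      2.179
  solve Keq expr → x = 0.00355; check Q = 4522

Direction: forward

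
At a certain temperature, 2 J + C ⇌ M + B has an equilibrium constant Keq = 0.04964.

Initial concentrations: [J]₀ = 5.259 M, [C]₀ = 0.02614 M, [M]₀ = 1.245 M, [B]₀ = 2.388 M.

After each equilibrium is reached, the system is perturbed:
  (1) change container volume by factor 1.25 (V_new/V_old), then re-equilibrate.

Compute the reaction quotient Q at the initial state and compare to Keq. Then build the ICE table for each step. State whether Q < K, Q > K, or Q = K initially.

Q₀ = 4.112 vs Keq = 0.04964 ⇒ Q>K, reverse
Step 1:
                  J         C         M         B
  I           5.259   0.02614     1.245     2.388
  C           1.146    0.5729   -0.5729   -0.5729
  E           6.405    0.5991    0.6721     1.815
  solve Keq expr → x = -0.5729; check Q = 0.04964
Then change container volume by factor 1.25 (V_new/V_old).
Step 2:
                  J         C         M         B
  I           5.124    0.4792    0.5377     1.452
  C          0.0825   0.04125  -0.04125  -0.04125
  E           5.206    0.5205    0.4964     1.411
  solve Keq expr → x = -0.04125; check Q = 0.04964

Q₀ = 4.112; Q > K (proceeds reverse)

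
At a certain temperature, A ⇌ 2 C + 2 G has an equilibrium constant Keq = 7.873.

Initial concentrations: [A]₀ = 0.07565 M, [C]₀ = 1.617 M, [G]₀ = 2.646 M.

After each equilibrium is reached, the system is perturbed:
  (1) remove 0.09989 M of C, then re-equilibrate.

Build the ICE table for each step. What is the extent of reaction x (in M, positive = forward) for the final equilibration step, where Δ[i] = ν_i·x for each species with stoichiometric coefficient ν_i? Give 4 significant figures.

Q₀ = 242 vs Keq = 7.873 ⇒ Q>K, reverse
Step 1:
                  A         C         G
  init      0.07565     1.617     2.646
  Δ          0.3442   -0.6883   -0.6883
  eq         0.4198    0.9287     1.958
  solve Keq expr → x = -0.3442; check Q = 7.873
Then remove 0.09989 M of C.
Step 2:
                  A         C         G
  init       0.4198    0.8288     1.958
  Δ        -0.02485   0.04969   0.04969
  eq          0.395    0.8785     2.007
  solve Keq expr → x = 0.02485; check Q = 7.873

x = 0.02485 M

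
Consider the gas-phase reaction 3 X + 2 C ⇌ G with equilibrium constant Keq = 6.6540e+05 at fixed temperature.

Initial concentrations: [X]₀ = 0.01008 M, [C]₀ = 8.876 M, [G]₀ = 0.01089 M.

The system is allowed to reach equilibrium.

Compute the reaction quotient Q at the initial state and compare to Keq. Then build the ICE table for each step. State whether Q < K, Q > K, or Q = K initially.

Q₀ = 135; Q < K (proceeds forward)

Q₀ = 135 vs Keq = 6.6540e+05 ⇒ Q<K, forward
Step 1:
                   X          C          G
  I          0.01008      8.876    0.01089
  C        -0.009435   -0.00629   0.003145
  E       6.4482e-04       8.87    0.01404
  solve Keq expr → x = 0.003145; check Q = 6.6540e+05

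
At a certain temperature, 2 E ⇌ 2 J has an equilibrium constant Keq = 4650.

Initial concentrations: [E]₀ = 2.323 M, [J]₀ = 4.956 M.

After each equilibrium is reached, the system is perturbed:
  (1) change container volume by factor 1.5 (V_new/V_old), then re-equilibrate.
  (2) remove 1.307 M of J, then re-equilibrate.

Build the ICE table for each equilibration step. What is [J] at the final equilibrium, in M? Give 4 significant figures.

Q₀ = 4.552 vs Keq = 4650 ⇒ Q<K, forward
Step 1:
                   E          J
  Initial      2.323      4.956
  Change      -2.218      2.218
  Equil       0.1052      7.174
  solve Keq expr → x = 1.109; check Q = 4650
Then change container volume by factor 1.5 (V_new/V_old).
Step 2:
                   E          J
  Initial    0.07013      4.783
  Change           0          0
  Equil      0.07013      4.783
  solve Keq expr → x = 0; check Q = 4650
Then remove 1.307 M of J.
Step 3:
                   E          J
  Initial    0.07013      3.476
  Change    -0.01889    0.01889
  Equil      0.05124      3.494
  solve Keq expr → x = 0.009445; check Q = 4650

[J]_eq = 3.494 M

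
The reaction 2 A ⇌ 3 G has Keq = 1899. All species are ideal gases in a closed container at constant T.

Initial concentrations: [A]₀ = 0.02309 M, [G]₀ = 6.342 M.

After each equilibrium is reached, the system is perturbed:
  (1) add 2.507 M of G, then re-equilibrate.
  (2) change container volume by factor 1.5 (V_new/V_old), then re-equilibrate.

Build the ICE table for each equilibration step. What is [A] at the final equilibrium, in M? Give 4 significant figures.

Q₀ = 4.7844e+05 vs Keq = 1899 ⇒ Q>K, reverse
Step 1:
                    A           G
  init        0.02309       6.342
  Δ            0.3045     -0.4568
  eq           0.3276       5.885
  solve Keq expr → x = -0.1523; check Q = 1899
Then add 2.507 M of G.
Step 2:
                    A           G
  init         0.3276       8.392
  Δ            0.2005     -0.3008
  eq           0.5282       8.091
  solve Keq expr → x = -0.1003; check Q = 1899
Then change container volume by factor 1.5 (V_new/V_old).
Step 3:
                    A           G
  init         0.3521       5.394
  Δ          -0.05767     0.08651
  eq           0.2944       5.481
  solve Keq expr → x = 0.02884; check Q = 1899

[A]_eq = 0.2944 M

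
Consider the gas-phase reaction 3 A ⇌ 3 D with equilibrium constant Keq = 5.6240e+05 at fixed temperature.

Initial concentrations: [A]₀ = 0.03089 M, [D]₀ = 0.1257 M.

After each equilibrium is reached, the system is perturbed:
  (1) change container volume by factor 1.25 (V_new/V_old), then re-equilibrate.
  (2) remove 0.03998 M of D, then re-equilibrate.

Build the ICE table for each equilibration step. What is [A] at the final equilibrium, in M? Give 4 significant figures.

[A]_eq = 0.001021 M

Q₀ = 67.38 vs Keq = 5.6240e+05 ⇒ Q<K, forward
Step 1:
                  A         D
  init      0.03089    0.1257
  Δ        -0.02902   0.02902
  eq       0.001874    0.1547
  solve Keq expr → x = 0.009672; check Q = 5.6240e+05
Then change container volume by factor 1.25 (V_new/V_old).
Step 2:
                  A         D
  init     0.001499    0.1238
  Δ               0         0
  eq       0.001499    0.1238
  solve Keq expr → x = 0; check Q = 5.6240e+05
Then remove 0.03998 M of D.
Step 3:
                  A         D
  init     0.001499   0.08379
  Δ       -4.7855e-04 4.7855e-04
  eq       0.001021   0.08427
  solve Keq expr → x = 1.5952e-04; check Q = 5.6240e+05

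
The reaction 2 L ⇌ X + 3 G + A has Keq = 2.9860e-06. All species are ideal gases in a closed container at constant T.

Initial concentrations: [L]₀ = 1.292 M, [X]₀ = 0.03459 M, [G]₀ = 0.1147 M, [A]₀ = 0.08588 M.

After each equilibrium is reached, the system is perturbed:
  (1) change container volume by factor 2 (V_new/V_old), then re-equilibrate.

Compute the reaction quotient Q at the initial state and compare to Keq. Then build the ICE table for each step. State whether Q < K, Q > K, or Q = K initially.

Q₀ = 2.6854e-06 vs Keq = 2.9860e-06 ⇒ Q<K, forward
Step 1:
                    L           X           G           A
  Initial       1.292     0.03459      0.1147     0.08588
  Change    -0.001757  8.7830e-04    0.002635  8.7830e-04
  Equil          1.29     0.03547      0.1173     0.08676
  solve Keq expr → x = 8.7830e-04; check Q = 2.9860e-06
Then change container volume by factor 2 (V_new/V_old).
Step 2:
                    L           X           G           A
  Initial      0.6451     0.01773     0.05867     0.04338
  Change     -0.02153     0.01076     0.03229     0.01076
  Equil        0.6236      0.0285     0.09096     0.05414
  solve Keq expr → x = 0.01076; check Q = 2.9860e-06

Q₀ = 2.6854e-06; Q < K (proceeds forward)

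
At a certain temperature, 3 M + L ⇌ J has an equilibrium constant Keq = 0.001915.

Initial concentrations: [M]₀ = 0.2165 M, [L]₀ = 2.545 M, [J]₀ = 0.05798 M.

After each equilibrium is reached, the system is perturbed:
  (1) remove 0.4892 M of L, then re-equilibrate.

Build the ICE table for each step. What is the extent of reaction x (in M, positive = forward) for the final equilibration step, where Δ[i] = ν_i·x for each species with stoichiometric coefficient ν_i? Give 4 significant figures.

x = -5.5071e-05 M

Q₀ = 2.245 vs Keq = 0.001915 ⇒ Q>K, reverse
Step 1:
                  M         L         J
  I          0.2165     2.545   0.05798
  C          0.1731   0.05769  -0.05769
  E          0.3896     2.603 2.9465e-04
  solve Keq expr → x = -0.05769; check Q = 0.001915
Then remove 0.4892 M of L.
Step 2:
                  M         L         J
  I          0.3896     2.113 2.9465e-04
  C       1.6521e-04 5.5071e-05 -5.5071e-05
  E          0.3897     2.114 2.3958e-04
  solve Keq expr → x = -5.5071e-05; check Q = 0.001915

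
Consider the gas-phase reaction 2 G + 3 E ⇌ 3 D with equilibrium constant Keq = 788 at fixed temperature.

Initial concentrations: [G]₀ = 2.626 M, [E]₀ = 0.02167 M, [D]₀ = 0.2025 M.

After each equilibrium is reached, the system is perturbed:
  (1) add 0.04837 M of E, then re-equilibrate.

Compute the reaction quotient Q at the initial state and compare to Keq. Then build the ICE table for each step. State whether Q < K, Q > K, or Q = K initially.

Q₀ = 118.3 vs Keq = 788 ⇒ Q<K, forward
Step 1:
                   G          E          D
  I            2.626    0.02167     0.2025
  C        -0.006391  -0.009587   0.009587
  E             2.62    0.01208     0.2121
  solve Keq expr → x = 0.003196; check Q = 788
Then add 0.04837 M of E.
Step 2:
                   G          E          D
  I             2.62    0.06045     0.2121
  C         -0.03044   -0.04565    0.04565
  E            2.589     0.0148     0.2577
  solve Keq expr → x = 0.01522; check Q = 788

Q₀ = 118.3; Q < K (proceeds forward)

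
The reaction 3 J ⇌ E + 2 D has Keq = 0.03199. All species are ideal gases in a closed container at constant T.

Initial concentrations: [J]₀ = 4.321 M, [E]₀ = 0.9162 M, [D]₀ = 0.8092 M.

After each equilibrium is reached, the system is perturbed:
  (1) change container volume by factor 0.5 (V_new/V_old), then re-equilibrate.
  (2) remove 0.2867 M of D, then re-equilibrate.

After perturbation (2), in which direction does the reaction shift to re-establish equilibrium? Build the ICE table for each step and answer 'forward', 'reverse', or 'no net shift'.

Q₀ = 0.007436 vs Keq = 0.03199 ⇒ Q<K, forward
Step 1:
                    J           E           D
  init          4.321      0.9162      0.8092
  Δ           -0.6044      0.2015       0.403
  eq            3.717       1.118       1.212
  solve Keq expr → x = 0.2015; check Q = 0.03199
Then change container volume by factor 0.5 (V_new/V_old).
Step 2:
                    J           E           D
  init          7.433       2.235       2.424
  Δ                 0           0           0
  eq            7.433       2.235       2.424
  solve Keq expr → x = 0; check Q = 0.03199
Then remove 0.2867 M of D.
Step 3:
                    J           E           D
  init          7.433       2.235       2.138
  Δ            -0.217     0.07234      0.1447
  eq            7.216       2.308       2.282
  solve Keq expr → x = 0.07234; check Q = 0.03199

Direction: forward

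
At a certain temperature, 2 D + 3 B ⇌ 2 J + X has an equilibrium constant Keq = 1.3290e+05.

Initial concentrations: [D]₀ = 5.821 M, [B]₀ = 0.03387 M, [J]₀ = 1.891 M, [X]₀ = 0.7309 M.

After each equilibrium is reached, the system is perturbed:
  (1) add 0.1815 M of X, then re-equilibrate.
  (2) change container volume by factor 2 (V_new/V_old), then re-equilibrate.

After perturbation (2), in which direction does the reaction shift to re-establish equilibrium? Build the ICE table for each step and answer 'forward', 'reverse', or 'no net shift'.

Q₀ = 1985 vs Keq = 1.3290e+05 ⇒ Q<K, forward
Step 1:
                    D           B           J           X
  I             5.821     0.03387       1.891      0.7309
  C          -0.01695    -0.02543     0.01695    0.008477
  E             5.804     0.00844       1.908      0.7394
  solve Keq expr → x = 0.008477; check Q = 1.3290e+05
Then add 0.1815 M of X.
Step 2:
                    D           B           J           X
  I             5.804     0.00844       1.908      0.9209
  C        4.2549e-04  6.3824e-04 -4.2549e-04 -2.1275e-04
  E             5.804    0.009078       1.908      0.9207
  solve Keq expr → x = -2.1275e-04; check Q = 1.3290e+05
Then change container volume by factor 2 (V_new/V_old).
Step 3:
                    D           B           J           X
  I             2.902    0.004539      0.9538      0.4603
  C          0.001767     0.00265   -0.001767 -8.8328e-04
  E             2.904    0.007189       0.952      0.4594
  solve Keq expr → x = -8.8328e-04; check Q = 1.3290e+05

Direction: reverse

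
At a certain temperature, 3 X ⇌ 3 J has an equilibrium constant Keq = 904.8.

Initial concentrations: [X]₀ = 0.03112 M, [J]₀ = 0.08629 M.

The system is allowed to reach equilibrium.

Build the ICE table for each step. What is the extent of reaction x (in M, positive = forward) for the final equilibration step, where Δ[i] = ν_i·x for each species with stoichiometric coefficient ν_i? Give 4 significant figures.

Q₀ = 21.32 vs Keq = 904.8 ⇒ Q<K, forward
Step 1:
                    X           J
  Initial     0.03112     0.08629
  Change     -0.02012     0.02012
  Equil         0.011      0.1064
  solve Keq expr → x = 0.006706; check Q = 904.8

x = 0.006706 M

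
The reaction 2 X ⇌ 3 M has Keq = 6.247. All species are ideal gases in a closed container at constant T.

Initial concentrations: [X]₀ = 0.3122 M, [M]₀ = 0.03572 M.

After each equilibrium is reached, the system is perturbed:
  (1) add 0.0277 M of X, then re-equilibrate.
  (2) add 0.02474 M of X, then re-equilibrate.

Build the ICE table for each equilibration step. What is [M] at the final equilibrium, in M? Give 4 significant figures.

[M]_eq = 0.4196 M

Q₀ = 4.6759e-04 vs Keq = 6.247 ⇒ Q<K, forward
Step 1:
                   X          M
  I           0.3122    0.03572
  C          -0.2224     0.3336
  E           0.0898     0.3693
  solve Keq expr → x = 0.1112; check Q = 6.247
Then add 0.0277 M of X.
Step 2:
                   X          M
  I           0.1175     0.3693
  C         -0.01779    0.02669
  E          0.09971      0.396
  solve Keq expr → x = 0.008896; check Q = 6.247
Then add 0.02474 M of X.
Step 3:
                   X          M
  I           0.1244      0.396
  C         -0.01571    0.02356
  E           0.1087     0.4196
  solve Keq expr → x = 0.007855; check Q = 6.247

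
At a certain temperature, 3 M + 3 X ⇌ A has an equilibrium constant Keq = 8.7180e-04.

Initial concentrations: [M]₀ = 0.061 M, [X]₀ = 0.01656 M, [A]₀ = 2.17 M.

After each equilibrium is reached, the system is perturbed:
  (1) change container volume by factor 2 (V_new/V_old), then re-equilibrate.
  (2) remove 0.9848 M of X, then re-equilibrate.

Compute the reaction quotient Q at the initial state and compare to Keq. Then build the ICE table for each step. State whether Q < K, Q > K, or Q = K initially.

Q₀ = 2.1052e+09 vs Keq = 8.7180e-04 ⇒ Q>K, reverse
Step 1:
                   M          X          A
  I            0.061    0.01656       2.17
  C            3.243      3.243     -1.081
  E            3.304       3.26      1.089
  solve Keq expr → x = -1.081; check Q = 8.7180e-04
Then change container volume by factor 2 (V_new/V_old).
Step 2:
                   M          X          A
  I            1.652       1.63     0.5445
  C           0.9111     0.9111    -0.3037
  E            2.563      2.541     0.2408
  solve Keq expr → x = -0.3037; check Q = 8.7180e-04
Then remove 0.9848 M of X.
Step 3:
                   M          X          A
  I            2.563      1.556     0.2408
  C           0.3145     0.3145    -0.1048
  E            2.878      1.871      0.136
  solve Keq expr → x = -0.1048; check Q = 8.7180e-04

Q₀ = 2.1052e+09; Q > K (proceeds reverse)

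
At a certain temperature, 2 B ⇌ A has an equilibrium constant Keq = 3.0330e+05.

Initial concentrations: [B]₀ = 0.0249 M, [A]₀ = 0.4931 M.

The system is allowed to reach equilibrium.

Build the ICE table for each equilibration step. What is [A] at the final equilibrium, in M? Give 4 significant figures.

Q₀ = 795.3 vs Keq = 3.0330e+05 ⇒ Q<K, forward
Step 1:
                   B          A
  I           0.0249     0.4931
  C         -0.02361     0.0118
  E          0.00129     0.5049
  solve Keq expr → x = 0.0118; check Q = 3.0330e+05

[A]_eq = 0.5049 M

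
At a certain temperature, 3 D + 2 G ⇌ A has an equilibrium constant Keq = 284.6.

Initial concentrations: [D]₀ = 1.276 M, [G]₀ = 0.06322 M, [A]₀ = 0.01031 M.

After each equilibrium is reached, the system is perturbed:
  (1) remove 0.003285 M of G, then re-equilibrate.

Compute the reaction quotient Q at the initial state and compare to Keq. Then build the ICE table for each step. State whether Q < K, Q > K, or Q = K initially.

Q₀ = 1.242 vs Keq = 284.6 ⇒ Q<K, forward
Step 1:
                    D           G           A
  Initial       1.276     0.06322     0.01031
  Change     -0.08164    -0.05442     0.02721
  Equil         1.194    0.008797     0.03752
  solve Keq expr → x = 0.02721; check Q = 284.6
Then remove 0.003285 M of G.
Step 2:
                    D           G           A
  Initial       1.194    0.005512     0.03752
  Change     0.004582    0.003055   -0.001527
  Equil         1.199    0.008566     0.03599
  solve Keq expr → x = -0.001527; check Q = 284.6

Q₀ = 1.242; Q < K (proceeds forward)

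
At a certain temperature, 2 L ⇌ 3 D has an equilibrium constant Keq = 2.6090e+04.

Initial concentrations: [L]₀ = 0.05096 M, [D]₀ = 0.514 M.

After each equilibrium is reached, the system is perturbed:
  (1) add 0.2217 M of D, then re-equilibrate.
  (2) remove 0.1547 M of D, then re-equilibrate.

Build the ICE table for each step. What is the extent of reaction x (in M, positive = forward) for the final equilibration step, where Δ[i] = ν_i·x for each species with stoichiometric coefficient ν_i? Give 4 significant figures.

Q₀ = 52.29 vs Keq = 2.6090e+04 ⇒ Q<K, forward
Step 1:
                    L           D
  init        0.05096       0.514
  Δ          -0.04818     0.07227
  eq         0.002779      0.5863
  solve Keq expr → x = 0.02409; check Q = 2.6090e+04
Then add 0.2217 M of D.
Step 2:
                    L           D
  init       0.002779       0.808
  Δ          0.001696   -0.002544
  eq         0.004475      0.8054
  solve Keq expr → x = -8.4798e-04; check Q = 2.6090e+04
Then remove 0.1547 M of D.
Step 3:
                    L           D
  init       0.004475      0.6507
  Δ         -0.001212    0.001817
  eq         0.003263      0.6525
  solve Keq expr → x = 6.0582e-04; check Q = 2.6090e+04

x = 6.0582e-04 M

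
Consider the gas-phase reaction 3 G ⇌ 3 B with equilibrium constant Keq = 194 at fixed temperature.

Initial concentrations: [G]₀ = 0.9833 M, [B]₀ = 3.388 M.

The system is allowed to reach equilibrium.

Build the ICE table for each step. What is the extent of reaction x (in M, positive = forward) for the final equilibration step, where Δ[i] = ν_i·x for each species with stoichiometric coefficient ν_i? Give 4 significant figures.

x = 0.1131 M

Q₀ = 40.9 vs Keq = 194 ⇒ Q<K, forward
Step 1:
                   G          B
  I           0.9833      3.388
  C          -0.3394     0.3394
  E           0.6439      3.727
  solve Keq expr → x = 0.1131; check Q = 194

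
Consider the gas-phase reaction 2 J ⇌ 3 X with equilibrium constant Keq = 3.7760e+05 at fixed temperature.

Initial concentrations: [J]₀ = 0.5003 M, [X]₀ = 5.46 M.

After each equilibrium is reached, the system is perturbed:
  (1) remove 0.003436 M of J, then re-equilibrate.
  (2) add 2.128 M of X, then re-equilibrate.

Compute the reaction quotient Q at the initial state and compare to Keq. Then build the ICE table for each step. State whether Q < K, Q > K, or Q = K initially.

Q₀ = 650.3; Q < K (proceeds forward)

Q₀ = 650.3 vs Keq = 3.7760e+05 ⇒ Q<K, forward
Step 1:
                    J           X
  Initial      0.5003        5.46
  Change      -0.4753       0.713
  Equil       0.02496       6.173
  solve Keq expr → x = 0.2377; check Q = 3.7760e+05
Then remove 0.003436 M of J.
Step 2:
                    J           X
  Initial     0.02152       6.173
  Change     0.003405   -0.005108
  Equil       0.02493       6.168
  solve Keq expr → x = -0.001703; check Q = 3.7760e+05
Then add 2.128 M of X.
Step 3:
                    J           X
  Initial     0.02493       8.296
  Change      0.01381    -0.02072
  Equil       0.03874       8.275
  solve Keq expr → x = -0.006906; check Q = 3.7760e+05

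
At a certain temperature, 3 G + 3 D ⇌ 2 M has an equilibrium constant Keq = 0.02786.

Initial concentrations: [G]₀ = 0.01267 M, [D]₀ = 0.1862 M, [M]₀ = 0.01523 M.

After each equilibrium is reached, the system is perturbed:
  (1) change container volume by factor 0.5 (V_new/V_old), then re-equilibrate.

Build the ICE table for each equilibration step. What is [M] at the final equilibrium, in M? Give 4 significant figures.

Q₀ = 1.7666e+04 vs Keq = 0.02786 ⇒ Q>K, reverse
Step 1:
                    G           D           M
  Initial     0.01267      0.1862     0.01523
  Change      0.02269     0.02269    -0.01512
  Equil       0.03536      0.2089  1.0594e-04
  solve Keq expr → x = -0.007562; check Q = 0.02786
Then change container volume by factor 0.5 (V_new/V_old).
Step 2:
                    G           D           M
  Initial     0.07071      0.4178  2.1188e-04
  Change  -9.2446e-04 -9.2446e-04  6.1631e-04
  Equil       0.06979      0.4168  8.2818e-04
  solve Keq expr → x = 3.0815e-04; check Q = 0.02786

[M]_eq = 8.2818e-04 M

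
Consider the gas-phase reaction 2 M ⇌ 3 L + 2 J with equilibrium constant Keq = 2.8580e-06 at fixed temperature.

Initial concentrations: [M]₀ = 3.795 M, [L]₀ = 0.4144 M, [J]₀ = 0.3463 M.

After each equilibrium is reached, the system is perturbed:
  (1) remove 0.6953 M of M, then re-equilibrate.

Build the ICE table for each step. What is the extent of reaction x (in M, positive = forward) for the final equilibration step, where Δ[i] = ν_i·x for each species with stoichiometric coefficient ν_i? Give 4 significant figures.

x = -0.003699 M

Q₀ = 5.9257e-04 vs Keq = 2.8580e-06 ⇒ Q>K, reverse
Step 1:
                   M          L          J
  I            3.795     0.4144     0.3463
  C           0.1931    -0.2897    -0.1931
  E            3.988     0.1247     0.1532
  solve Keq expr → x = -0.09657; check Q = 2.8580e-06
Then remove 0.6953 M of M.
Step 2:
                   M          L          J
  I            3.293     0.1247     0.1532
  C         0.007398    -0.0111  -0.007398
  E              3.3     0.1136     0.1458
  solve Keq expr → x = -0.003699; check Q = 2.8580e-06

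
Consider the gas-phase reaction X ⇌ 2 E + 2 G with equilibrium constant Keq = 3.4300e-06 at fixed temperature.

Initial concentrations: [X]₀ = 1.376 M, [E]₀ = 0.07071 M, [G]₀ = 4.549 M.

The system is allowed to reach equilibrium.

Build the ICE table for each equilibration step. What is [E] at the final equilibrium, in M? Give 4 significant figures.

[E]_eq = 4.9121e-04 M

Q₀ = 0.07519 vs Keq = 3.4300e-06 ⇒ Q>K, reverse
Step 1:
                    X           E           G
  Initial       1.376     0.07071       4.549
  Change      0.03511    -0.07022    -0.07022
  Equil         1.411  4.9121e-04       4.479
  solve Keq expr → x = -0.03511; check Q = 3.4300e-06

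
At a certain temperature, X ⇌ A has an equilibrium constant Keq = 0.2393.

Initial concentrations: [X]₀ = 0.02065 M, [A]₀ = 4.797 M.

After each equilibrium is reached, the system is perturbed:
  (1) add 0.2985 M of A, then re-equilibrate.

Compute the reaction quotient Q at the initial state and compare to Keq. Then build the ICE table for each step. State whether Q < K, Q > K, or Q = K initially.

Q₀ = 232.3; Q > K (proceeds reverse)

Q₀ = 232.3 vs Keq = 0.2393 ⇒ Q>K, reverse
Step 1:
                    X           A
  I           0.02065       4.797
  C             3.867      -3.867
  E             3.887      0.9303
  solve Keq expr → x = -3.867; check Q = 0.2393
Then add 0.2985 M of A.
Step 2:
                    X           A
  I             3.887       1.229
  C            0.2409     -0.2409
  E             4.128      0.9879
  solve Keq expr → x = -0.2409; check Q = 0.2393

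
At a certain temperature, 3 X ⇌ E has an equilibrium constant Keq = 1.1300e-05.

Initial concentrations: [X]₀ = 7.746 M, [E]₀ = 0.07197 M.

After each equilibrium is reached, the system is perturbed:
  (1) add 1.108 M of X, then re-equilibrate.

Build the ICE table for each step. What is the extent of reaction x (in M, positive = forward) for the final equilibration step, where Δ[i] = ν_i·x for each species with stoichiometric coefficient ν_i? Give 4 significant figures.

x = 0.002695 M

Q₀ = 1.5485e-04 vs Keq = 1.1300e-05 ⇒ Q>K, reverse
Step 1:
                   X          E
  init         7.746    0.07197
  Δ           0.1989    -0.0663
  eq           7.945   0.005667
  solve Keq expr → x = -0.0663; check Q = 1.1300e-05
Then add 1.108 M of X.
Step 2:
                   X          E
  init         9.053   0.005667
  Δ        -0.008084   0.002695
  eq           9.045   0.008361
  solve Keq expr → x = 0.002695; check Q = 1.1300e-05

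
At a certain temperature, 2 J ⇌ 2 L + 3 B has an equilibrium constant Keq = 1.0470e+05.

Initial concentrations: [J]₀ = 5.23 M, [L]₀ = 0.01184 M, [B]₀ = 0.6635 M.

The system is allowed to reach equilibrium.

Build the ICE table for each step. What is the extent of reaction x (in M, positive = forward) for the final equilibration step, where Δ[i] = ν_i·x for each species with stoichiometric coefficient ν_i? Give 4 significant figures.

x = 2.444 M

Q₀ = 1.4970e-06 vs Keq = 1.0470e+05 ⇒ Q<K, forward
Step 1:
                  J         L         B
  Initial      5.23   0.01184    0.6635
  Change     -4.888     4.888     7.332
  Equil      0.3423       4.9     7.995
  solve Keq expr → x = 2.444; check Q = 1.0470e+05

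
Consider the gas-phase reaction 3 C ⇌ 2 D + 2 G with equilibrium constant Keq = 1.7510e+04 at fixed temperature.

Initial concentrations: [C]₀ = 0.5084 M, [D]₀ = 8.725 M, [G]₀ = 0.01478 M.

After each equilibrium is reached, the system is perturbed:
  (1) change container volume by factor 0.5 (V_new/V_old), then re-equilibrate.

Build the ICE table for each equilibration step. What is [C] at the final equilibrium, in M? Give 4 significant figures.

Q₀ = 0.1266 vs Keq = 1.7510e+04 ⇒ Q<K, forward
Step 1:
                   C          D          G
  init        0.5084      8.725    0.01478
  Δ          -0.4331     0.2887     0.2887
  eq         0.07533      9.014     0.3035
  solve Keq expr → x = 0.1444; check Q = 1.7510e+04
Then change container volume by factor 0.5 (V_new/V_old).
Step 2:
                   C          D          G
  init        0.1507      18.03      0.607
  Δ          0.03422   -0.02281   -0.02281
  eq          0.1849         18     0.5842
  solve Keq expr → x = -0.01141; check Q = 1.7510e+04

[C]_eq = 0.1849 M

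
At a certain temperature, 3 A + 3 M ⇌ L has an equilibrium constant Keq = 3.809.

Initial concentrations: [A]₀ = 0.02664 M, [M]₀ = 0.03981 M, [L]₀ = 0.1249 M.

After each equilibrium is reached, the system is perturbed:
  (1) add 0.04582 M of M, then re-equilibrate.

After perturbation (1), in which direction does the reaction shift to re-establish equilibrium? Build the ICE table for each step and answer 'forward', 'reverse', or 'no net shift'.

Q₀ = 1.0471e+08 vs Keq = 3.809 ⇒ Q>K, reverse
Step 1:
                    A           M           L
  I           0.02664     0.03981      0.1249
  C            0.3426      0.3426     -0.1142
  E            0.3692      0.3824     0.01072
  solve Keq expr → x = -0.1142; check Q = 3.809
Then add 0.04582 M of M.
Step 2:
                    A           M           L
  I            0.3692      0.4282     0.01072
  C         -0.007876   -0.007876    0.002625
  E            0.3613      0.4203     0.01334
  solve Keq expr → x = 0.002625; check Q = 3.809

Direction: forward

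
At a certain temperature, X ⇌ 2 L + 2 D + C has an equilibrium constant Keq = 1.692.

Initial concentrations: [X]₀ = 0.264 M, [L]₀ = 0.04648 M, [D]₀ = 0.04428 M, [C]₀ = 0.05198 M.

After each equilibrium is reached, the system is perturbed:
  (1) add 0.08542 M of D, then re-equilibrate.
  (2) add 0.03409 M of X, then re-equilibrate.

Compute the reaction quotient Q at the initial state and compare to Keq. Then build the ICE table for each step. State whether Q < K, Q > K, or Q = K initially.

Q₀ = 8.3403e-07 vs Keq = 1.692 ⇒ Q<K, forward
Step 1:
                   X          L          D          C
  I            0.264    0.04648    0.04428    0.05198
  C          -0.2486     0.4972     0.4972     0.2486
  E           0.0154     0.5437     0.5415     0.3006
  solve Keq expr → x = 0.2486; check Q = 1.692
Then add 0.08542 M of D.
Step 2:
                   X          L          D          C
  I           0.0154     0.5437     0.6269     0.3006
  C         0.003903  -0.007805  -0.007805  -0.003903
  E           0.0193     0.5359     0.6191     0.2967
  solve Keq expr → x = -0.003903; check Q = 1.692
Then add 0.03409 M of X.
Step 3:
                   X          L          D          C
  I          0.05339     0.5359     0.6191     0.2967
  C         -0.02443    0.04887    0.04887    0.02443
  E          0.02895     0.5848      0.668     0.3211
  solve Keq expr → x = 0.02443; check Q = 1.692

Q₀ = 8.3403e-07; Q < K (proceeds forward)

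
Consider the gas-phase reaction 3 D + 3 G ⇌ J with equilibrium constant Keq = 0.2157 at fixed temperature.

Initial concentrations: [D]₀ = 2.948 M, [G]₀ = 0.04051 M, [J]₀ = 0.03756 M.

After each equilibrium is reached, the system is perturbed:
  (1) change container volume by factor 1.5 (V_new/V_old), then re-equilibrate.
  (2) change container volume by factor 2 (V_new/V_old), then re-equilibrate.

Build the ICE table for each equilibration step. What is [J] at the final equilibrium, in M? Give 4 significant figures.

[J]_eq = 3.0327e-05 M

Q₀ = 22.05 vs Keq = 0.2157 ⇒ Q>K, reverse
Step 1:
                   D          G          J
  I            2.948    0.04051    0.03756
  C          0.08068    0.08068   -0.02689
  E            3.029     0.1212    0.01067
  solve Keq expr → x = -0.02689; check Q = 0.2157
Then change container volume by factor 1.5 (V_new/V_old).
Step 2:
                   D          G          J
  I            2.019    0.08079   0.007111
  C          0.01633    0.01633  -0.005444
  E            2.035    0.09713   0.001667
  solve Keq expr → x = -0.005444; check Q = 0.2157
Then change container volume by factor 2 (V_new/V_old).
Step 3:
                   D          G          J
  I            1.018    0.04856 8.3333e-04
  C         0.002409   0.002409 -8.0301e-04
  E             1.02    0.05097 3.0327e-05
  solve Keq expr → x = -8.0301e-04; check Q = 0.2157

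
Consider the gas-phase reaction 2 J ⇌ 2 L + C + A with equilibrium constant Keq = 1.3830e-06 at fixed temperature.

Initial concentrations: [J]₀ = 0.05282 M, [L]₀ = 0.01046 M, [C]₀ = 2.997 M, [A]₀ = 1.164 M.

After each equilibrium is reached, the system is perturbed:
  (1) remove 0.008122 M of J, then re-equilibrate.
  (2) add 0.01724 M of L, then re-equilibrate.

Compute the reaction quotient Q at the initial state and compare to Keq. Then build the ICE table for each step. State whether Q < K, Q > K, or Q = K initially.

Q₀ = 0.1368 vs Keq = 1.3830e-06 ⇒ Q>K, reverse
Step 1:
                   J          L          C          A
  init       0.05282    0.01046      2.997      1.164
  Δ          0.01042   -0.01042   -0.00521   -0.00521
  eq         0.06324 3.9943e-05      2.992      1.159
  solve Keq expr → x = -0.00521; check Q = 1.3830e-06
Then remove 0.008122 M of J.
Step 2:
                   J          L          C          A
  init       0.05512 3.9943e-05      2.992      1.159
  Δ       5.1266e-06 -5.1266e-06 -2.5633e-06 -2.5633e-06
  eq         0.05512 3.4816e-05      2.992      1.159
  solve Keq expr → x = -2.5633e-06; check Q = 1.3830e-06
Then add 0.01724 M of L.
Step 3:
                   J          L          C          A
  init       0.05512    0.01727      2.992      1.159
  Δ          0.01723   -0.01723  -0.008614  -0.008614
  eq         0.07235 4.5935e-05      2.983       1.15
  solve Keq expr → x = -0.008614; check Q = 1.3830e-06

Q₀ = 0.1368; Q > K (proceeds reverse)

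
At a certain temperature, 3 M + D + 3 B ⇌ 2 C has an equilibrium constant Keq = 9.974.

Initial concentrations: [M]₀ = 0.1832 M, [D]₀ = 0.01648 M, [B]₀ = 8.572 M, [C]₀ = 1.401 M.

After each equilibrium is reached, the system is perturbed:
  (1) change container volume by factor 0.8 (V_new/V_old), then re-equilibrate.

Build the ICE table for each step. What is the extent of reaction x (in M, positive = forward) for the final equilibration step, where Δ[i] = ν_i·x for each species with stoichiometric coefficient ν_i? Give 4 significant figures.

Q₀ = 30.75 vs Keq = 9.974 ⇒ Q>K, reverse
Step 1:
                  M         D         B         C
  init       0.1832   0.01648     8.572     1.401
  Δ         0.03576   0.01192   0.03576  -0.02384
  eq          0.219    0.0284     8.608     1.377
  solve Keq expr → x = -0.01192; check Q = 9.974
Then change container volume by factor 0.8 (V_new/V_old).
Step 2:
                  M         D         B         C
  init       0.2737    0.0355     10.76     1.721
  Δ        -0.04436  -0.01479  -0.04436   0.02957
  eq         0.2293   0.02071     10.72     1.751
  solve Keq expr → x = 0.01479; check Q = 9.974

x = 0.01479 M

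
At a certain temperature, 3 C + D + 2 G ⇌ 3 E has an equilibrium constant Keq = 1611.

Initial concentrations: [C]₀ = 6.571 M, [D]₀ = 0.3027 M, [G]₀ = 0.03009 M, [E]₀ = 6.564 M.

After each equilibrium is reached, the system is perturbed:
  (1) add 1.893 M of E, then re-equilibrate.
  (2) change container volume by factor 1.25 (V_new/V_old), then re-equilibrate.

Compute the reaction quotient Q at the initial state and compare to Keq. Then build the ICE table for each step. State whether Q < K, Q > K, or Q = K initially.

Q₀ = 3637 vs Keq = 1611 ⇒ Q>K, reverse
Step 1:
                    C           D           G           E
  Initial       6.571      0.3027     0.03009       6.564
  Change      0.02125    0.007085     0.01417    -0.02125
  Equil         6.592      0.3098     0.04426       6.543
  solve Keq expr → x = -0.007085; check Q = 1611
Then add 1.893 M of E.
Step 2:
                    C           D           G           E
  Initial       6.592      0.3098     0.04426       8.436
  Change      0.02827    0.009423     0.01885    -0.02827
  Equil         6.621      0.3192     0.06311       8.407
  solve Keq expr → x = -0.009423; check Q = 1611
Then change container volume by factor 1.25 (V_new/V_old).
Step 3:
                    C           D           G           E
  Initial       5.296      0.2554     0.05049       6.726
  Change      0.02689    0.008963     0.01793    -0.02689
  Equil         5.323      0.2643     0.06841       6.699
  solve Keq expr → x = -0.008963; check Q = 1611

Q₀ = 3637; Q > K (proceeds reverse)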